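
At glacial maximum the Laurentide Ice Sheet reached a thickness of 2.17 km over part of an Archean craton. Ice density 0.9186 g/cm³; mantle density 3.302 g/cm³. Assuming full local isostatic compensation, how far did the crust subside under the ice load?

Isostatic balance requires: the ice load ρ_ice t is balanced by mantle displaced below, ρ_m s.
s = t ρ_ice / ρ_m = 2.17 km × 0.9186/3.302 = 0.604 km.

0.604 km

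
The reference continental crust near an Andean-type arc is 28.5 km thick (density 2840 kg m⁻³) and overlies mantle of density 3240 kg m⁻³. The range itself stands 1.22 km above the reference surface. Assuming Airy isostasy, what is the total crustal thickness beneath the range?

Root depth r = h ρ_c / (ρ_m − ρ_c) = 1.22 km × 2840 / 400 = 8.662 km.
Total thickness = T + h + r = 28.5 km + 1.22 km + 8.662 km = 38.4 km.

38.4 km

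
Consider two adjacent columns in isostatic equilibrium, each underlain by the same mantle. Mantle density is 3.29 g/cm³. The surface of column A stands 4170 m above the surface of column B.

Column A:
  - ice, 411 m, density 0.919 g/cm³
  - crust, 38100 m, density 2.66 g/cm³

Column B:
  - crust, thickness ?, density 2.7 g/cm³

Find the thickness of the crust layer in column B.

Take the compensation level at the base of the deeper column (depth z_c below the surface of column A) and equate Σ ρ_i t_i down to z_c; mantle fills any gap and the z_c terms cancel.
Column A: 411×0.919 + 38100×2.66 + (z_c − 38511)×3.29
Column B: 4170×0 + x×2.7 + (z_c − 4170 − 0 − x)×3.29
The z_c×3.29 term appears on both sides and cancels. Collect the known terms of each column as K = Σ(ρt)_known − 3.29 × (depth of known layers): K_A = 101723.709 − 3.29×38511 = −24977.481; K_B = 0 − 3.29×(4170 + 0) = −13719.3.
Balance: K_A = K_B − x×(3.29 − 2.7), so x = (K_B − K_A)/(3.29 − 2.7) = 11258.2/0.59 = 19100 m.

19100 m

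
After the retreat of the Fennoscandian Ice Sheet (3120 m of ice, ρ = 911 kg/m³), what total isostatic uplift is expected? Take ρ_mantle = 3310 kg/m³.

Removing the load lets mantle flow back in; uplift u satisfies ρ_ice t = ρ_m u.
u = t ρ_ice/ρ_m = 3120 m × 911/3310 = 859 m.

859 m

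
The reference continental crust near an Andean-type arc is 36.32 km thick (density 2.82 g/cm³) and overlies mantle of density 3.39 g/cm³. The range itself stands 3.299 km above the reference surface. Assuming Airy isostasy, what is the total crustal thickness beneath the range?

Root depth r = h ρ_c / (ρ_m − ρ_c) = 3.299 km × 2.82 / 0.57 = 16.32 km.
Total thickness = T + h + r = 36.32 km + 3.299 km + 16.32 km = 55.9 km.

55.9 km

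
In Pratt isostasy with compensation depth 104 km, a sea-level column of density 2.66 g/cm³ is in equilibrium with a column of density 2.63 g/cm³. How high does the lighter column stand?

ρ_ref D = ρ (D + h) → h = D (ρ_ref − ρ)/ρ.
h = 104 km × (2.66 − 2.63)/2.63 = 1.19 km.

1.19 km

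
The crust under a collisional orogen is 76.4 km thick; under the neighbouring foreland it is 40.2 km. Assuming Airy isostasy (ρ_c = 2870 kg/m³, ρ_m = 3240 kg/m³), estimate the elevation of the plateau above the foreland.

Excess crust Δ = 76.4 km − 40.2 km = 36.2 km, split between elevation h and root r with h + r = Δ.
Airy balance ρ_c h = (ρ_m − ρ_c) r gives r = h ρ_c/(ρ_m − ρ_c), so h (1 + ρ_c/(ρ_m − ρ_c)) = Δ, i.e. h = Δ (ρ_m − ρ_c)/ρ_m.
h = 36.2 km × 370/3240 = 4.13 km.

4.13 km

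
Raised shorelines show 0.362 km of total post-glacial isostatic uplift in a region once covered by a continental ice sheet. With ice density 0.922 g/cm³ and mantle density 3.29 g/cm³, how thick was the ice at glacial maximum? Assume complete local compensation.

u = t ρ_ice/ρ_m → t = u ρ_m/ρ_ice = 0.362 km × 3.29/0.922 = 1.29 km.

1.29 km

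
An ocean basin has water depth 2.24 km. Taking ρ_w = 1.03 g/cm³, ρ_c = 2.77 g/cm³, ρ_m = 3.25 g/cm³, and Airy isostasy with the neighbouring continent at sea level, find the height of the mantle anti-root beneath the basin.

8.12 km

Equating mass per unit area of the two columns: replacing crust with seawater at the top is compensated by replacing crust with mantle at the base: d (ρ_c − ρ_w) = a (ρ_m − ρ_c).
a = d (ρ_c − ρ_w)/(ρ_m − ρ_c) = 2.24 km × 1.74/0.48 = 8.12 km.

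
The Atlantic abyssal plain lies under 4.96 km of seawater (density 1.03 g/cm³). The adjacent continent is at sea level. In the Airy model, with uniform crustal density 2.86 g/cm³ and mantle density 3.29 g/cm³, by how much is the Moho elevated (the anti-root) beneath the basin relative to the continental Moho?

21.1 km

By Archimedes' principle applied to the lithosphere: replacing crust with seawater at the top is compensated by replacing crust with mantle at the base: d (ρ_c − ρ_w) = a (ρ_m − ρ_c).
a = d (ρ_c − ρ_w)/(ρ_m − ρ_c) = 4.96 km × 1.83/0.43 = 21.1 km.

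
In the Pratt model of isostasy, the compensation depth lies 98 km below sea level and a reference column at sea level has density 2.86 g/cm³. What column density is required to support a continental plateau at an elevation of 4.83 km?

Pratt balance: ρ_ref D = ρ (D + h).
ρ = ρ_ref D/(D + h) = 2.86 × 98 km/(98 km + 4.83 km) = 2.73 g/cm³.

2.73 g/cm³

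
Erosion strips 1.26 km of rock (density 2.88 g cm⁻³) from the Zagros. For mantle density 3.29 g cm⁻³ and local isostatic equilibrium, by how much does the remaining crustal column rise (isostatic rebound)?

1.1 km

Unloading: uplift u = e ρ_c/ρ_m = 1.26 km × 2.88/3.29 = 1.1 km.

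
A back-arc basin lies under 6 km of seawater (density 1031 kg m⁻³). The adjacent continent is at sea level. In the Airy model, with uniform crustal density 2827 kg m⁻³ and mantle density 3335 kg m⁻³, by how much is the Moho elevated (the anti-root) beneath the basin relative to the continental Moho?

Balancing pressure at the compensation depth: replacing crust with seawater at the top is compensated by replacing crust with mantle at the base: d (ρ_c − ρ_w) = a (ρ_m − ρ_c).
a = d (ρ_c − ρ_w)/(ρ_m − ρ_c) = 6 km × 1796/508 = 21.2 km.

21.2 km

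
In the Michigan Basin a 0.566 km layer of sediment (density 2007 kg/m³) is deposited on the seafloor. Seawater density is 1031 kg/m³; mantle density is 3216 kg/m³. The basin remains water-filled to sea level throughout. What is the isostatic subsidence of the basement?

0.253 km

Submarine loading: the sediment displaces seawater, and the subsidence is in turn flooded, so s (ρ_m − ρ_w) = t (ρ_sed − ρ_w).
s = 0.566 km × (2007 − 1031) / (3216 − 1031) = 0.253 km.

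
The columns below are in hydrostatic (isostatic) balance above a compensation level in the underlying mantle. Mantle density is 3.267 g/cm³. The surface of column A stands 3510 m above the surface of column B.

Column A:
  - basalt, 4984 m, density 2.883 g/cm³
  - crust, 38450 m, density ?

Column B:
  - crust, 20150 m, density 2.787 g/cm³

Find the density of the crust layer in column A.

2.77 g/cm³

Take the compensation level at the base of the deeper column (depth z_c below the surface of column A) and equate Σ ρ_i t_i down to z_c; mantle fills any gap and the z_c terms cancel.
Column A: 4984×2.883 + 38450×ρ + (z_c − 43434)×3.267
Column B: 3510×0 + 20150×2.787 + (z_c − 3510 − 20150)×3.267
The z_c×3.267 term appears on both sides and cancels. Collect the known terms of each column as K = Σ(ρt)_known − 3.267 × (depth of known layers): K_A = 14368.872 − 3.267×43434 = −127530.006; K_B = 56158.05 − 3.267×(3510 + 20150) = −21139.17.
Balance: K_A + 38450×ρ = K_B, so ρ = (K_B − K_A)/38450 = 106391/38450 = 2.77 g/cm³.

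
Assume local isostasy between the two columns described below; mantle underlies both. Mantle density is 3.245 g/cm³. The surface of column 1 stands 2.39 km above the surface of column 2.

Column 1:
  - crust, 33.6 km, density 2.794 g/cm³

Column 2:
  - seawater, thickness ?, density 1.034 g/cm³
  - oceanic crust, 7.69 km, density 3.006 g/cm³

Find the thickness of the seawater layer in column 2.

Take the compensation level at the base of the deeper column (depth z_c below the surface of column 1) and equate Σ ρ_i t_i down to z_c; mantle fills any gap and the z_c terms cancel.
Column 1: 33.6×2.794 + (z_c − 33.6)×3.245
Column 2: 2.39×0 + x×1.034 + 7.69×3.006 + (z_c − 2.39 − 7.69 − x)×3.245
The z_c×3.245 term appears on both sides and cancels. Collect the known terms of each column as K = Σ(ρt)_known − 3.245 × (depth of known layers): K_1 = 93.8784 − 3.245×33.6 = −15.1536; K_2 = 23.11614 − 3.245×(2.39 + 7.69) = −9.59346.
Balance: K_1 = K_2 − x×(3.245 − 1.034), so x = (K_2 − K_1)/(3.245 − 1.034) = 5.56014/2.211 = 2.51 km.

2.51 km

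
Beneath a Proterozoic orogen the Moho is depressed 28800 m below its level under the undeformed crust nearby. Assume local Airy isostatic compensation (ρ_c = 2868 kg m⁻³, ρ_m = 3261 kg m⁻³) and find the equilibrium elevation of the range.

By Archimedes' principle applied to the lithosphere: ρ_c h = (ρ_m − ρ_c) r.
h = r (ρ_m − ρ_c) / ρ_c = 28800 m × (3261 − 2868) / 2868 = 3950 m.

3950 m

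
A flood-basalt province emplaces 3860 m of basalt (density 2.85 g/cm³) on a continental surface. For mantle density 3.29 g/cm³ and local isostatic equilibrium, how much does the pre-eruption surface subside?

Subaerial loading: s = t ρ_load / ρ_m.
s = 3860 m × 2.85/3.29 = 3340 m.

3340 m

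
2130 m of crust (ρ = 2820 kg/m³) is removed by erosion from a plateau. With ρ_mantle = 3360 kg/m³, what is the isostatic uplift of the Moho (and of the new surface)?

Unloading: uplift u = e ρ_c/ρ_m = 2130 m × 2820/3360 = 1790 m.

1790 m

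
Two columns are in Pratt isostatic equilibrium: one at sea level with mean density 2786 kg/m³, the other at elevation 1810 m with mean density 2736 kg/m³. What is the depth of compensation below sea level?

ρ_ref D = ρ (D + h) → D (ρ_ref − ρ) = ρ h.
D = ρ h/(ρ_ref − ρ) = 2736 × 1810 m/(2786 − 2736) = 99000 m.

99000 m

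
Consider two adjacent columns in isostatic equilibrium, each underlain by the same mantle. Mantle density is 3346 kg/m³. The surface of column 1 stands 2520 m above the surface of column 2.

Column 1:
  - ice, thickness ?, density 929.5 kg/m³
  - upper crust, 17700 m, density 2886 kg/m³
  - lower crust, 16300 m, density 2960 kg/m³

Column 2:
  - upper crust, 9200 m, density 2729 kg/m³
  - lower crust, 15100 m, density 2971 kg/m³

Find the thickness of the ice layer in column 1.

Take the compensation level at the base of the deeper column (depth z_c below the surface of column 1) and equate Σ ρ_i t_i down to z_c; mantle fills any gap and the z_c terms cancel.
Column 1: x×929.5 + 17700×2886 + 16300×2960 + (z_c − 34000 − x)×3346
Column 2: 2520×0 + 9200×2729 + 15100×2971 + (z_c − 2520 − 24300)×3346
The z_c×3346 term appears on both sides and cancels. Collect the known terms of each column as K = Σ(ρt)_known − 3346 × (depth of known layers): K_1 = 99330200 − 3346×34000 = −14433800; K_2 = 69968900 − 3346×(2520 + 24300) = −19770820.
Balance: K_1 − x×(3346 − 929.5) = K_2, so x = (K_1 − K_2)/(3346 − 929.5) = 5337020/2416.5 = 2210 m.

2210 m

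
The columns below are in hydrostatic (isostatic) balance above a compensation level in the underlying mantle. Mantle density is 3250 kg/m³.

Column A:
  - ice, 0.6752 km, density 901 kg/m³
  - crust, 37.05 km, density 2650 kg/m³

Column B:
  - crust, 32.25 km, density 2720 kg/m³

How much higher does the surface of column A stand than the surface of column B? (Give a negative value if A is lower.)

For any compensation level in the mantle, the mantle terms cancel and isostasy reduces to e = (Σt_A − Σt_B) − (Σ(ρt)_A − Σ(ρt)_B) / ρ_m.
Σt_A = 37.7252 km; Σt_B = 32.25 km; Σ(ρt)_A = 98790.8552; Σ(ρt)_B = 87720 (in km·kg/m³).
e = (37.7252 − 32.25) − (98790.8552 − 87720) / 3250 = 2.07 km.

2.07 km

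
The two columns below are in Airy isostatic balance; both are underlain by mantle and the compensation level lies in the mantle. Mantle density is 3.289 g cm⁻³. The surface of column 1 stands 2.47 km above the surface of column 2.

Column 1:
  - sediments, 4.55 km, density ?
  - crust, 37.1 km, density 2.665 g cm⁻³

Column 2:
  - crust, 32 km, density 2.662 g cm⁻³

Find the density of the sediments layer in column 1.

Take the compensation level at the base of the deeper column (depth z_c below the surface of column 1) and equate Σ ρ_i t_i down to z_c; mantle fills any gap and the z_c terms cancel.
Column 1: 4.55×ρ + 37.1×2.665 + (z_c − 41.65)×3.289
Column 2: 2.47×0 + 32×2.662 + (z_c − 2.47 − 32)×3.289
The z_c×3.289 term appears on both sides and cancels. Collect the known terms of each column as K = Σ(ρt)_known − 3.289 × (depth of known layers): K_1 = 98.8715 − 3.289×41.65 = −38.11535; K_2 = 85.184 − 3.289×(2.47 + 32) = −28.18783.
Balance: K_1 + 4.55×ρ = K_2, so ρ = (K_2 − K_1)/4.55 = 9.92752/4.55 = 2.18 g cm⁻³.

2.18 g cm⁻³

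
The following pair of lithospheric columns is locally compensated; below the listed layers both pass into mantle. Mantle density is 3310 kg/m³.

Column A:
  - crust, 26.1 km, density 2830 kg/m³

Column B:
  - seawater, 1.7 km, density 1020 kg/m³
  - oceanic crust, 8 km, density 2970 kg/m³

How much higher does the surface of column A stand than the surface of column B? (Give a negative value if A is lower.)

For any compensation level in the mantle, the mantle terms cancel and isostasy reduces to e = (Σt_A − Σt_B) − (Σ(ρt)_A − Σ(ρt)_B) / ρ_m.
Σt_A = 26.1 km; Σt_B = 9.7 km; Σ(ρt)_A = 73863; Σ(ρt)_B = 25494 (in km·kg/m³).
e = (26.1 − 9.7) − (73863 − 25494) / 3310 = 1.79 km.

1.79 km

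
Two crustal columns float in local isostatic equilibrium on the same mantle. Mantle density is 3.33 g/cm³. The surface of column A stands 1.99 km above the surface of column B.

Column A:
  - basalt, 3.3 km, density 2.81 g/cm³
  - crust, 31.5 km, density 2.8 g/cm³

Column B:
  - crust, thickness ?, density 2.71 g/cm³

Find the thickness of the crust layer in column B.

19 km

Take the compensation level at the base of the deeper column (depth z_c below the surface of column A) and equate Σ ρ_i t_i down to z_c; mantle fills any gap and the z_c terms cancel.
Column A: 3.3×2.81 + 31.5×2.8 + (z_c − 34.8)×3.33
Column B: 1.99×0 + x×2.71 + (z_c − 1.99 − 0 − x)×3.33
The z_c×3.33 term appears on both sides and cancels. Collect the known terms of each column as K = Σ(ρt)_known − 3.33 × (depth of known layers): K_A = 97.473 − 3.33×34.8 = −18.411; K_B = 0 − 3.33×(1.99 + 0) = −6.6267.
Balance: K_A = K_B − x×(3.33 − 2.71), so x = (K_B − K_A)/(3.33 − 2.71) = 11.7843/0.62 = 19 km.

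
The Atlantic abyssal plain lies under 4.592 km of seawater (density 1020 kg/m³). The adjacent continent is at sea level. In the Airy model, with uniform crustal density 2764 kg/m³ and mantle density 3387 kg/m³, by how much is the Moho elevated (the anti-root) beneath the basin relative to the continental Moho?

By Archimedes' principle applied to the lithosphere: replacing crust with seawater at the top is compensated by replacing crust with mantle at the base: d (ρ_c − ρ_w) = a (ρ_m − ρ_c).
a = d (ρ_c − ρ_w)/(ρ_m − ρ_c) = 4.592 km × 1744/623 = 12.9 km.

12.9 km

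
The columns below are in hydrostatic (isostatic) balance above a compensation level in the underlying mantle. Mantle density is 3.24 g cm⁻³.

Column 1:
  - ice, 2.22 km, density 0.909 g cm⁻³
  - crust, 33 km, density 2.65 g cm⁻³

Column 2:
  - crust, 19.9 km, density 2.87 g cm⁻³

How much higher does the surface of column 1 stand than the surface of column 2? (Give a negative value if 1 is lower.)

5.33 km

For any compensation level in the mantle, the mantle terms cancel and isostasy reduces to e = (Σt_1 − Σt_2) − (Σ(ρt)_1 − Σ(ρt)_2) / ρ_m.
Σt_1 = 35.22 km; Σt_2 = 19.9 km; Σ(ρt)_1 = 89.46798; Σ(ρt)_2 = 57.113 (in km·g cm⁻³).
e = (35.22 − 19.9) − (89.46798 − 57.113) / 3.24 = 5.33 km.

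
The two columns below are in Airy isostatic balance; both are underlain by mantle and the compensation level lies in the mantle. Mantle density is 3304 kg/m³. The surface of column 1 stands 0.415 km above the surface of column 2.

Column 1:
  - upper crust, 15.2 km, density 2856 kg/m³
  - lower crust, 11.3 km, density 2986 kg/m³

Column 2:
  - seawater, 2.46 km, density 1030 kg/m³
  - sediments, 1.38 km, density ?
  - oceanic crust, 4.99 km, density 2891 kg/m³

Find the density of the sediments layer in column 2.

Take the compensation level at the base of the deeper column (depth z_c below the surface of column 1) and equate Σ ρ_i t_i down to z_c; mantle fills any gap and the z_c terms cancel.
Column 1: 15.2×2856 + 11.3×2986 + (z_c − 26.5)×3304
Column 2: 0.415×0 + 2.46×1030 + 1.38×ρ + 4.99×2891 + (z_c − 0.415 − 8.83)×3304
The z_c×3304 term appears on both sides and cancels. Collect the known terms of each column as K = Σ(ρt)_known − 3304 × (depth of known layers): K_1 = 77153 − 3304×26.5 = −10403; K_2 = 16959.89 − 3304×(0.415 + 8.83) = −13585.59.
Balance: K_1 = K_2 + 1.38×ρ, so ρ = (K_1 − K_2)/1.38 = 3182.59/1.38 = 2310 kg/m³.

2310 kg/m³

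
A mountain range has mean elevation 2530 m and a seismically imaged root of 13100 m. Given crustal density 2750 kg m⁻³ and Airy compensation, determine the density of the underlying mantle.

3280 kg m⁻³

Airy balance: ρ_c h = (ρ_m − ρ_c) r → ρ_m = ρ_c (1 + h/r).
ρ_m = 2750 × (1 + 2530 m/13100 m) = 3280 kg m⁻³.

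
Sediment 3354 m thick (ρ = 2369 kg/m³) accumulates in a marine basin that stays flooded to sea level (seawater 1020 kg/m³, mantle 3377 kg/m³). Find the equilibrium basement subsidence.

Submarine loading: the sediment displaces seawater, and the subsidence is in turn flooded, so s (ρ_m − ρ_w) = t (ρ_sed − ρ_w).
s = 3354 m × (2369 − 1020) / (3377 − 1020) = 1920 m.

1920 m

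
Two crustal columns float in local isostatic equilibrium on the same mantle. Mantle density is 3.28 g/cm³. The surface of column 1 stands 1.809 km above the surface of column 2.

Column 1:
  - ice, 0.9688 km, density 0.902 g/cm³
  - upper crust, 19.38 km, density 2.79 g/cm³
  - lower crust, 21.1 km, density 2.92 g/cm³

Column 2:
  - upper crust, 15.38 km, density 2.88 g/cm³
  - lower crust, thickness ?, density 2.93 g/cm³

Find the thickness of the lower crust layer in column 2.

Take the compensation level at the base of the deeper column (depth z_c below the surface of column 1) and equate Σ ρ_i t_i down to z_c; mantle fills any gap and the z_c terms cancel.
Column 1: 0.9688×0.902 + 19.38×2.79 + 21.1×2.92 + (z_c − 41.4488)×3.28
Column 2: 1.809×0 + 15.38×2.88 + x×2.93 + (z_c − 1.809 − 15.38 − x)×3.28
The z_c×3.28 term appears on both sides and cancels. Collect the known terms of each column as K = Σ(ρt)_known − 3.28 × (depth of known layers): K_1 = 116.556058 − 3.28×41.4488 = −19.3960064; K_2 = 44.2944 − 3.28×(1.809 + 15.38) = −12.08552.
Balance: K_1 = K_2 − x×(3.28 − 2.93), so x = (K_2 − K_1)/(3.28 − 2.93) = 7.31049/0.35 = 20.9 km.

20.9 km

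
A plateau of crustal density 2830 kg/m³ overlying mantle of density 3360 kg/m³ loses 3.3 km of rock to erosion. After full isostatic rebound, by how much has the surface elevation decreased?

Rebound u = e ρ_c/ρ_m = 3.3 km × 2830/3360 = 2.779 km.
Net surface drop = e − u = 3.3 km − 2.779 km = e (ρ_m − ρ_c)/ρ_m = 0.521 km.

0.521 km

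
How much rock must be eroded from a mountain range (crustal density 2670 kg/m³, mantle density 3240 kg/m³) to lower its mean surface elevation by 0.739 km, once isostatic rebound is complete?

Net drop Δ = e − u = e − e ρ_c/ρ_m = e (ρ_m − ρ_c)/ρ_m.
e = Δ ρ_m/(ρ_m − ρ_c) = 0.739 km × 3240/570 = 4.2 km.

4.2 km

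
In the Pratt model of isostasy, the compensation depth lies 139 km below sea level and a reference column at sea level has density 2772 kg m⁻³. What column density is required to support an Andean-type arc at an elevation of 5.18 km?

Pratt balance: ρ_ref D = ρ (D + h).
ρ = ρ_ref D/(D + h) = 2772 × 139 km/(139 km + 5.18 km) = 2670 kg m⁻³.

2670 kg m⁻³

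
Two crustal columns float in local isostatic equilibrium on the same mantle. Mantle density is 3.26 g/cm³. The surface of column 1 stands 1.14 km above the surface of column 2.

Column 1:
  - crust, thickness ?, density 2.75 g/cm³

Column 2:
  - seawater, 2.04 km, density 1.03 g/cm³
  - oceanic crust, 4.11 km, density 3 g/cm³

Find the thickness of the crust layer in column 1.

Take the compensation level at the base of the deeper column (depth z_c below the surface of column 1) and equate Σ ρ_i t_i down to z_c; mantle fills any gap and the z_c terms cancel.
Column 1: x×2.75 + (z_c − 0 − x)×3.26
Column 2: 1.14×0 + 2.04×1.03 + 4.11×3 + (z_c − 1.14 − 6.15)×3.26
The z_c×3.26 term appears on both sides and cancels. Collect the known terms of each column as K = Σ(ρt)_known − 3.26 × (depth of known layers): K_1 = 0 − 3.26×0 = 0; K_2 = 14.4312 − 3.26×(1.14 + 6.15) = −9.3342.
Balance: K_1 − x×(3.26 − 2.75) = K_2, so x = (K_1 − K_2)/(3.26 − 2.75) = 9.3342/0.51 = 18.3 km.

18.3 km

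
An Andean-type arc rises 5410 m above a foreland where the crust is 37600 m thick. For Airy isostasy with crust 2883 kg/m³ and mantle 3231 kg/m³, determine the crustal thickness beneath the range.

Root depth r = h ρ_c / (ρ_m − ρ_c) = 5410 m × 2883 / 348 = 44820 m.
Total thickness = T + h + r = 37600 m + 5410 m + 44820 m = 87800 m.

87800 m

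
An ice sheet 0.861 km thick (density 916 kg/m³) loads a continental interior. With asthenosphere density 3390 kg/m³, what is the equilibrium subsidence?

0.233 km

In Airy isostatic equilibrium: the ice load ρ_ice t is balanced by mantle displaced below, ρ_m s.
s = t ρ_ice / ρ_m = 0.861 km × 916/3390 = 0.233 km.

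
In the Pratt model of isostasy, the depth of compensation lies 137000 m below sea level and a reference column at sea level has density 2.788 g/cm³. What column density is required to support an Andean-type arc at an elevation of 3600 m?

Pratt balance: ρ_ref D = ρ (D + h).
ρ = ρ_ref D/(D + h) = 2.788 × 137000 m/(137000 m + 3600 m) = 2.72 g/cm³.

2.72 g/cm³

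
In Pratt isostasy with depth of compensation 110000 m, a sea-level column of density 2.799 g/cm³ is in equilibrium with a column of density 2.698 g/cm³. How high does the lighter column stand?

4120 m

ρ_ref D = ρ (D + h) → h = D (ρ_ref − ρ)/ρ.
h = 110000 m × (2.799 − 2.698)/2.698 = 4120 m.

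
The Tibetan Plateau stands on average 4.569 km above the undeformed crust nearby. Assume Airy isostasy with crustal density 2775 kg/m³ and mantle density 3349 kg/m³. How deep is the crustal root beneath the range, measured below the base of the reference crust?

22.1 km

By Archimedes' principle applied to the lithosphere: the weight of the topography is balanced by the buoyancy of the root, ρ_c h = (ρ_m − ρ_c) r.
r = h · ρ_c / (ρ_m − ρ_c) = 4.569 km × 2775 / (3349 − 2775) = 22.1 km.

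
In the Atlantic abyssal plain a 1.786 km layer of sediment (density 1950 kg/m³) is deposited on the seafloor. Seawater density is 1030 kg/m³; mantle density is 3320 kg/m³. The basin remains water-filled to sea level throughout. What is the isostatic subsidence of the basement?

0.718 km

Submarine loading: the sediment displaces seawater, and the subsidence is in turn flooded, so s (ρ_m − ρ_w) = t (ρ_sed − ρ_w).
s = 1.786 km × (1950 − 1030) / (3320 − 1030) = 0.718 km.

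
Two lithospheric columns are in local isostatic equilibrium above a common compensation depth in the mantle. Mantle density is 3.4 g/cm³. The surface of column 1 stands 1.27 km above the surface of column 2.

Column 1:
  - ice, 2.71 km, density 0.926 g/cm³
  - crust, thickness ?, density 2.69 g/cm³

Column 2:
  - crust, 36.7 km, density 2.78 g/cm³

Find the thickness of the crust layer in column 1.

Take the compensation level at the base of the deeper column (depth z_c below the surface of column 1) and equate Σ ρ_i t_i down to z_c; mantle fills any gap and the z_c terms cancel.
Column 1: 2.71×0.926 + x×2.69 + (z_c − 2.71 − x)×3.4
Column 2: 1.27×0 + 36.7×2.78 + (z_c − 1.27 − 36.7)×3.4
The z_c×3.4 term appears on both sides and cancels. Collect the known terms of each column as K = Σ(ρt)_known − 3.4 × (depth of known layers): K_1 = 2.50946 − 3.4×2.71 = −6.70454; K_2 = 102.026 − 3.4×(1.27 + 36.7) = −27.072.
Balance: K_1 − x×(3.4 − 2.69) = K_2, so x = (K_1 − K_2)/(3.4 − 2.69) = 20.3675/0.71 = 28.7 km.

28.7 km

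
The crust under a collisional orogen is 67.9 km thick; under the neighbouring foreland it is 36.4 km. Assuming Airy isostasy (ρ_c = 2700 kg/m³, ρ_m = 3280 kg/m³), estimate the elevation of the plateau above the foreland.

Excess crust Δ = 67.9 km − 36.4 km = 31.5 km, split between elevation h and root r with h + r = Δ.
Airy balance ρ_c h = (ρ_m − ρ_c) r gives r = h ρ_c/(ρ_m − ρ_c), so h (1 + ρ_c/(ρ_m − ρ_c)) = Δ, i.e. h = Δ (ρ_m − ρ_c)/ρ_m.
h = 31.5 km × 580/3280 = 5.57 km.

5.57 km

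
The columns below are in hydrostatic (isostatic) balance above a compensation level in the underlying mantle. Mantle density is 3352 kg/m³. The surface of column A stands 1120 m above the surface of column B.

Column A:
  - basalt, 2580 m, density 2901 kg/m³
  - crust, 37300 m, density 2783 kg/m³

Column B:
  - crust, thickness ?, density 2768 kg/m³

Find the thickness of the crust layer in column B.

Take the compensation level at the base of the deeper column (depth z_c below the surface of column A) and equate Σ ρ_i t_i down to z_c; mantle fills any gap and the z_c terms cancel.
Column A: 2580×2901 + 37300×2783 + (z_c − 39880)×3352
Column B: 1120×0 + x×2768 + (z_c − 1120 − 0 − x)×3352
The z_c×3352 term appears on both sides and cancels. Collect the known terms of each column as K = Σ(ρt)_known − 3352 × (depth of known layers): K_A = 111290480 − 3352×39880 = −22387280; K_B = 0 − 3352×(1120 + 0) = −3754240.
Balance: K_A = K_B − x×(3352 − 2768), so x = (K_B − K_A)/(3352 − 2768) = 18633000/584 = 31900 m.

31900 m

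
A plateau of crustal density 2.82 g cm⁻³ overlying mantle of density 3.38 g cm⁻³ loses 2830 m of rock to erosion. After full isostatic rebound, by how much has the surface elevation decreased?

Rebound u = e ρ_c/ρ_m = 2830 m × 2.82/3.38 = 2361 m.
Net surface drop = e − u = 2830 m − 2361 m = e (ρ_m − ρ_c)/ρ_m = 469 m.

469 m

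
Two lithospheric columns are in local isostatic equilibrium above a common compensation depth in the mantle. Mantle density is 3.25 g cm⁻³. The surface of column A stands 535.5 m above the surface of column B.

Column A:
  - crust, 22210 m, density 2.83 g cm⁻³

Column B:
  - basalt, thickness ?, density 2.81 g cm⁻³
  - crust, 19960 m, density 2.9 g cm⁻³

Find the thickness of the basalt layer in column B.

1370 m

Take the compensation level at the base of the deeper column (depth z_c below the surface of column A) and equate Σ ρ_i t_i down to z_c; mantle fills any gap and the z_c terms cancel.
Column A: 22210×2.83 + (z_c − 22210)×3.25
Column B: 535.5×0 + x×2.81 + 19960×2.9 + (z_c − 535.5 − 19960 − x)×3.25
The z_c×3.25 term appears on both sides and cancels. Collect the known terms of each column as K = Σ(ρt)_known − 3.25 × (depth of known layers): K_A = 62854.3 − 3.25×22210 = −9328.2; K_B = 57884 − 3.25×(535.5 + 19960) = −8726.375.
Balance: K_A = K_B − x×(3.25 − 2.81), so x = (K_B − K_A)/(3.25 − 2.81) = 601.825/0.44 = 1370 m.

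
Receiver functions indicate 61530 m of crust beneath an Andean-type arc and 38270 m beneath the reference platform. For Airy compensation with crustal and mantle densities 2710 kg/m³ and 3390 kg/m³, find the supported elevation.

4670 m

Excess crust Δ = 61530 m − 38270 m = 23260 m, split between elevation h and root r with h + r = Δ.
Airy balance ρ_c h = (ρ_m − ρ_c) r gives r = h ρ_c/(ρ_m − ρ_c), so h (1 + ρ_c/(ρ_m − ρ_c)) = Δ, i.e. h = Δ (ρ_m − ρ_c)/ρ_m.
h = 23260 m × 680/3390 = 4670 m.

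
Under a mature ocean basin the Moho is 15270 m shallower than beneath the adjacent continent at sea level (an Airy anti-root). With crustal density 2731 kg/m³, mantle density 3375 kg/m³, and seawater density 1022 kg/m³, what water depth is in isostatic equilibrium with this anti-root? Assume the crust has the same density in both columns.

5750 m

Replacing a thickness d of crust by seawater at the top must be balanced by replacing crust with mantle at the base: d (ρ_c − ρ_w) = a (ρ_m − ρ_c).
d = a (ρ_m − ρ_c)/(ρ_c − ρ_w) = 15270 m × 644/1709 = 5750 m.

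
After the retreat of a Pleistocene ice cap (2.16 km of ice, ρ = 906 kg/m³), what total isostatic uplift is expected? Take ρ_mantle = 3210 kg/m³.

0.61 km

Removing the load lets mantle flow back in; uplift u satisfies ρ_ice t = ρ_m u.
u = t ρ_ice/ρ_m = 2.16 km × 906/3210 = 0.61 km.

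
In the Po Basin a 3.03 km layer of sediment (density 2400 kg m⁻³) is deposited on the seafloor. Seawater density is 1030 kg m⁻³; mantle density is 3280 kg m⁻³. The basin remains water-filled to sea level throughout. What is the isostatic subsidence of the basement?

1.84 km

Submarine loading: the sediment displaces seawater, and the subsidence is in turn flooded, so s (ρ_m − ρ_w) = t (ρ_sed − ρ_w).
s = 3.03 km × (2400 − 1030) / (3280 − 1030) = 1.84 km.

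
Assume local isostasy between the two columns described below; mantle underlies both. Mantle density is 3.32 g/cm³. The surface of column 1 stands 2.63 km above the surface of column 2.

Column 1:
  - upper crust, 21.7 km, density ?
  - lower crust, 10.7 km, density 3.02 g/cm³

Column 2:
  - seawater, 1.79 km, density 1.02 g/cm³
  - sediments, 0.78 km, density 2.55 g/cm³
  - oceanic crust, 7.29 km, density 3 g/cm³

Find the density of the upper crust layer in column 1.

Take the compensation level at the base of the deeper column (depth z_c below the surface of column 1) and equate Σ ρ_i t_i down to z_c; mantle fills any gap and the z_c terms cancel.
Column 1: 21.7×ρ + 10.7×3.02 + (z_c − 32.4)×3.32
Column 2: 2.63×0 + 1.79×1.02 + 0.78×2.55 + 7.29×3 + (z_c − 2.63 − 9.86)×3.32
The z_c×3.32 term appears on both sides and cancels. Collect the known terms of each column as K = Σ(ρt)_known − 3.32 × (depth of known layers): K_1 = 32.314 − 3.32×32.4 = −75.254; K_2 = 25.6848 − 3.32×(2.63 + 9.86) = −15.782.
Balance: K_1 + 21.7×ρ = K_2, so ρ = (K_2 − K_1)/21.7 = 59.472/21.7 = 2.74 g/cm³.

2.74 g/cm³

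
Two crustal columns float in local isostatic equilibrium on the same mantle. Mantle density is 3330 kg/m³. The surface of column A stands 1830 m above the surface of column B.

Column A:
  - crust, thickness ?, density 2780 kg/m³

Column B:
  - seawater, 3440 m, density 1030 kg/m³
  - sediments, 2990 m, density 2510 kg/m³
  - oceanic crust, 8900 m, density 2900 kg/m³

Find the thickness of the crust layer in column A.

36900 m

Take the compensation level at the base of the deeper column (depth z_c below the surface of column A) and equate Σ ρ_i t_i down to z_c; mantle fills any gap and the z_c terms cancel.
Column A: x×2780 + (z_c − 0 − x)×3330
Column B: 1830×0 + 3440×1030 + 2990×2510 + 8900×2900 + (z_c − 1830 − 15330)×3330
The z_c×3330 term appears on both sides and cancels. Collect the known terms of each column as K = Σ(ρt)_known − 3330 × (depth of known layers): K_A = 0 − 3330×0 = 0; K_B = 36858100 − 3330×(1830 + 15330) = −20284700.
Balance: K_A − x×(3330 − 2780) = K_B, so x = (K_A − K_B)/(3330 − 2780) = 20284700/550 = 36900 m.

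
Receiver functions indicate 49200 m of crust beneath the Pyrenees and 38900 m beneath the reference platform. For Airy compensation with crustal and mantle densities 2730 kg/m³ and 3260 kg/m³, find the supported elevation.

Excess crust Δ = 49200 m − 38900 m = 10300 m, split between elevation h and root r with h + r = Δ.
Airy balance ρ_c h = (ρ_m − ρ_c) r gives r = h ρ_c/(ρ_m − ρ_c), so h (1 + ρ_c/(ρ_m − ρ_c)) = Δ, i.e. h = Δ (ρ_m − ρ_c)/ρ_m.
h = 10300 m × 530/3260 = 1670 m.

1670 m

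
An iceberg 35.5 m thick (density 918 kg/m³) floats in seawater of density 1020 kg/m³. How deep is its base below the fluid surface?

Draft d = t ρ_obj/ρ_fluid = 35.5 m × 918/1020 = 31.9 m.

31.9 m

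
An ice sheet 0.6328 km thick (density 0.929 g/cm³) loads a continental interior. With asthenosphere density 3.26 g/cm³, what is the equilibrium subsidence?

Isostatic balance requires: the ice load ρ_ice t is balanced by mantle displaced below, ρ_m s.
s = t ρ_ice / ρ_m = 0.6328 km × 0.929/3.26 = 0.18 km.

0.18 km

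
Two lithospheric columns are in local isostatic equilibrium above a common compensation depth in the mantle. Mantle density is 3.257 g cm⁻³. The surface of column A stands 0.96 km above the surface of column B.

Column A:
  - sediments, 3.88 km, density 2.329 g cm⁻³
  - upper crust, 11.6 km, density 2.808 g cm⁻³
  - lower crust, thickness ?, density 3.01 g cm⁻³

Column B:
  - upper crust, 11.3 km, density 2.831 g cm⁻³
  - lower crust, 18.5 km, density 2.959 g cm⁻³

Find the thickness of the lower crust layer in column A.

Take the compensation level at the base of the deeper column (depth z_c below the surface of column A) and equate Σ ρ_i t_i down to z_c; mantle fills any gap and the z_c terms cancel.
Column A: 3.88×2.329 + 11.6×2.808 + x×3.01 + (z_c − 15.48 − x)×3.257
Column B: 0.96×0 + 11.3×2.831 + 18.5×2.959 + (z_c − 0.96 − 29.8)×3.257
The z_c×3.257 term appears on both sides and cancels. Collect the known terms of each column as K = Σ(ρt)_known − 3.257 × (depth of known layers): K_A = 41.60932 − 3.257×15.48 = −8.80904; K_B = 86.7318 − 3.257×(0.96 + 29.8) = −13.45352.
Balance: K_A − x×(3.257 − 3.01) = K_B, so x = (K_A − K_B)/(3.257 − 3.01) = 4.64448/0.247 = 18.8 km.

18.8 km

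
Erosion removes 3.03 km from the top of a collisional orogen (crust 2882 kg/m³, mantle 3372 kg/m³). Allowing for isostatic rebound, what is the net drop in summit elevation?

0.44 km

Rebound u = e ρ_c/ρ_m = 3.03 km × 2882/3372 = 2.59 km.
Net surface drop = e − u = 3.03 km − 2.59 km = e (ρ_m − ρ_c)/ρ_m = 0.44 km.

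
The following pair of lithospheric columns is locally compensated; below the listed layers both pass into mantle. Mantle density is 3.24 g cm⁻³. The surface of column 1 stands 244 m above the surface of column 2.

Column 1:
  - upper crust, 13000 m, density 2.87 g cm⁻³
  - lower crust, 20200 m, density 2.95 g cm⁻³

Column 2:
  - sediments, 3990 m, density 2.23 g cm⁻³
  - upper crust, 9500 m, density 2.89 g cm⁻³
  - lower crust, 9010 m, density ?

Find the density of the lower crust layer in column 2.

Take the compensation level at the base of the deeper column (depth z_c below the surface of column 1) and equate Σ ρ_i t_i down to z_c; mantle fills any gap and the z_c terms cancel.
Column 1: 13000×2.87 + 20200×2.95 + (z_c − 33200)×3.24
Column 2: 244×0 + 3990×2.23 + 9500×2.89 + 9010×ρ + (z_c − 244 − 22500)×3.24
The z_c×3.24 term appears on both sides and cancels. Collect the known terms of each column as K = Σ(ρt)_known − 3.24 × (depth of known layers): K_1 = 96900 − 3.24×33200 = −10668; K_2 = 36352.7 − 3.24×(244 + 22500) = −37337.86.
Balance: K_1 = K_2 + 9010×ρ, so ρ = (K_1 − K_2)/9010 = 26669.9/9010 = 2.96 g cm⁻³.

2.96 g cm⁻³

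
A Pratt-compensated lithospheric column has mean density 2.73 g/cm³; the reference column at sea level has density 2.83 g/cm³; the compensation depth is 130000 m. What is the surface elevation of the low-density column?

4760 m

ρ_ref D = ρ (D + h) → h = D (ρ_ref − ρ)/ρ.
h = 130000 m × (2.83 − 2.73)/2.73 = 4760 m.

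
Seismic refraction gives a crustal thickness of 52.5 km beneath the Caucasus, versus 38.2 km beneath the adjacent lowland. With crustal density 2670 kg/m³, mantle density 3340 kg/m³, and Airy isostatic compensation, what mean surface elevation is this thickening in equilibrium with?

2.87 km

Excess crust Δ = 52.5 km − 38.2 km = 14.3 km, split between elevation h and root r with h + r = Δ.
Airy balance ρ_c h = (ρ_m − ρ_c) r gives r = h ρ_c/(ρ_m − ρ_c), so h (1 + ρ_c/(ρ_m − ρ_c)) = Δ, i.e. h = Δ (ρ_m − ρ_c)/ρ_m.
h = 14.3 km × 670/3340 = 2.87 km.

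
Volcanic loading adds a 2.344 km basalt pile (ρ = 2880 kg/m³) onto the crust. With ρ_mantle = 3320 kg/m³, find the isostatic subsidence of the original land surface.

Subaerial loading: s = t ρ_load / ρ_m.
s = 2.344 km × 2880/3320 = 2.03 km.

2.03 km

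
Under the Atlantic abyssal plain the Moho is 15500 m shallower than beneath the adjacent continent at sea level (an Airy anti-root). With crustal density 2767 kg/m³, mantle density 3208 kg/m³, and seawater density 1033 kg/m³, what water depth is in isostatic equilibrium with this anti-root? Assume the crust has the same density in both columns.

3940 m

Replacing a thickness d of crust by seawater at the top must be balanced by replacing crust with mantle at the base: d (ρ_c − ρ_w) = a (ρ_m − ρ_c).
d = a (ρ_m − ρ_c)/(ρ_c − ρ_w) = 15500 m × 441/1734 = 3940 m.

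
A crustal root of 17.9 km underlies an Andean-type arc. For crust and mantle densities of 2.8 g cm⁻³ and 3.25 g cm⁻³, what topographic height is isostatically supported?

In Airy isostatic equilibrium: ρ_c h = (ρ_m − ρ_c) r.
h = r (ρ_m − ρ_c) / ρ_c = 17.9 km × (3.25 − 2.8) / 2.8 = 2.88 km.

2.88 km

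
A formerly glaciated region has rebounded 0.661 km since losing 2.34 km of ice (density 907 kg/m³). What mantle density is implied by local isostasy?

3210 kg/m³

ρ_m = ρ_ice t / u = 907 × 2.34 km/0.661 km = 3210 kg/m³.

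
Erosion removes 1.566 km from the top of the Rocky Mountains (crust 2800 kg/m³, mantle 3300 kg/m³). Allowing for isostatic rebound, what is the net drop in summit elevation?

0.237 km

Rebound u = e ρ_c/ρ_m = 1.566 km × 2800/3300 = 1.329 km.
Net surface drop = e − u = 1.566 km − 1.329 km = e (ρ_m − ρ_c)/ρ_m = 0.237 km.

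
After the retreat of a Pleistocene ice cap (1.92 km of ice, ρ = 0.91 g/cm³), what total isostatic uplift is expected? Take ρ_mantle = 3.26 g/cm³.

Removing the load lets mantle flow back in; uplift u satisfies ρ_ice t = ρ_m u.
u = t ρ_ice/ρ_m = 1.92 km × 0.91/3.26 = 0.536 km.

0.536 km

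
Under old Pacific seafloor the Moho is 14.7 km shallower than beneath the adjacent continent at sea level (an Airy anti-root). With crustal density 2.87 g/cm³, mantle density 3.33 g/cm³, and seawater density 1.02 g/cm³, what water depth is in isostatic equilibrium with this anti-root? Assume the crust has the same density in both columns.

Replacing a thickness d of crust by seawater at the top must be balanced by replacing crust with mantle at the base: d (ρ_c − ρ_w) = a (ρ_m − ρ_c).
d = a (ρ_m − ρ_c)/(ρ_c − ρ_w) = 14.7 km × 0.46/1.85 = 3.66 km.

3.66 km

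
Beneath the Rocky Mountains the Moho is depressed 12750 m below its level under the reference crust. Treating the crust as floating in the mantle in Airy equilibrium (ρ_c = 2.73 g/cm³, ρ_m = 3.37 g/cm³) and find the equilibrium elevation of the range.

2990 m

In Airy isostatic equilibrium: ρ_c h = (ρ_m − ρ_c) r.
h = r (ρ_m − ρ_c) / ρ_c = 12750 m × (3.37 − 2.73) / 2.73 = 2990 m.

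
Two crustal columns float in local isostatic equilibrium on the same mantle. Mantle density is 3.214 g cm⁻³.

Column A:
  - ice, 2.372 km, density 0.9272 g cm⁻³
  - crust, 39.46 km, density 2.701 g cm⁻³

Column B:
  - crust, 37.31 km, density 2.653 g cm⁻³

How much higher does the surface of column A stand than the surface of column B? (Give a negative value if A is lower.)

1.47 km

For any compensation level in the mantle, the mantle terms cancel and isostasy reduces to e = (Σt_A − Σt_B) − (Σ(ρt)_A − Σ(ρt)_B) / ρ_m.
Σt_A = 41.832 km; Σt_B = 37.31 km; Σ(ρt)_A = 108.780778; Σ(ρt)_B = 98.98343 (in km·g cm⁻³).
e = (41.832 − 37.31) − (108.780778 − 98.98343) / 3.214 = 1.47 km.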